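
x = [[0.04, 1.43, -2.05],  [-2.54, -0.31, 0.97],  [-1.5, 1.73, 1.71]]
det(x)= 14.003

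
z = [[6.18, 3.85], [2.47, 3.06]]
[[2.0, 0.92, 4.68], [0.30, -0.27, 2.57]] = z @ [[0.53, 0.41, 0.47],[-0.33, -0.42, 0.46]]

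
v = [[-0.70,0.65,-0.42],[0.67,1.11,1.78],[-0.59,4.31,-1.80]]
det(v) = 5.38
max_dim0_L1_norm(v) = 6.07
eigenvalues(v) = [-3.68, -0.52, 2.81]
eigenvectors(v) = [[-0.21, 0.93, 0.05], [0.37, 0.02, 0.73], [-0.91, -0.37, 0.68]]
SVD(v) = [[-0.18, 0.16, -0.97], [-0.06, -0.99, -0.15], [-0.98, 0.03, 0.18]] @ diag([4.790777653637055, 2.2120121047964734, 0.5078896746791594]) @ [[0.14, -0.92, 0.36], [-0.36, -0.39, -0.85], [0.92, -0.01, -0.38]]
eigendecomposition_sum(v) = [[-0.24,0.54,-0.57],  [0.41,-0.96,1.00],  [-1.03,2.37,-2.48]] + [[-0.48, -0.05, 0.09],  [-0.01, -0.0, 0.00],  [0.19, 0.02, -0.04]] + [[0.02,0.15,0.06],[0.26,2.07,0.78],[0.25,1.92,0.72]]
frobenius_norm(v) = 5.30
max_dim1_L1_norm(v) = 6.7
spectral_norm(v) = 4.79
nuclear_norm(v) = 7.51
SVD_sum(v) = [[-0.12, 0.78, -0.31],  [-0.04, 0.26, -0.10],  [-0.65, 4.34, -1.71]] + [[-0.13, -0.14, -0.3], [0.78, 0.85, 1.85], [-0.02, -0.03, -0.06]] + [[-0.46, 0.01, 0.19], [-0.07, 0.00, 0.03], [0.09, -0.00, -0.04]]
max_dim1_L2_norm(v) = 4.71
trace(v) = -1.39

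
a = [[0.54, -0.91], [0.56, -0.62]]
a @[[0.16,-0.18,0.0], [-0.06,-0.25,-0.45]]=[[0.14, 0.13, 0.41], [0.13, 0.05, 0.28]]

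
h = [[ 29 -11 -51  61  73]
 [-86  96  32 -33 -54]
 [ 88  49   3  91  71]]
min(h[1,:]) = -86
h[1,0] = -86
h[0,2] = -51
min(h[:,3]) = -33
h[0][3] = 61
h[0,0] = 29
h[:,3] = [61, -33, 91]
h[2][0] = 88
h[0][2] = -51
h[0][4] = 73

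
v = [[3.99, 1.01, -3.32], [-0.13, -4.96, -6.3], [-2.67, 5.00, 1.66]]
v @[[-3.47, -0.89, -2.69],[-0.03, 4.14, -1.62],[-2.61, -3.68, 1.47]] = [[-5.21, 12.85, -17.25], [17.04, 2.77, -0.88], [4.78, 16.97, 1.52]]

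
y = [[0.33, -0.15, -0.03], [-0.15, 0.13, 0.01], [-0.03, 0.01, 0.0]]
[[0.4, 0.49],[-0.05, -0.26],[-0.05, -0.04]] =y @[[2.27,1.18], [2.19,-0.58], [0.76,-0.47]]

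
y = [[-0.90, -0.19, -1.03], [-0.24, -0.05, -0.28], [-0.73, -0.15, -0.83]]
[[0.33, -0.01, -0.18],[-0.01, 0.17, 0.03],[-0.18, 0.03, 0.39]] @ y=[[-0.16,-0.04,-0.19], [-0.05,-0.01,-0.06], [-0.13,-0.03,-0.15]]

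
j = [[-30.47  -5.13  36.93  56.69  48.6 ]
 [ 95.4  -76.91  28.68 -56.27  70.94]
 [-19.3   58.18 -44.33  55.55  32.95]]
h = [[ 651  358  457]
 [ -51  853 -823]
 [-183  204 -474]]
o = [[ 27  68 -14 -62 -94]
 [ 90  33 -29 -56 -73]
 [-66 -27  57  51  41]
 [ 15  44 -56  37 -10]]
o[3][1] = 44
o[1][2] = -29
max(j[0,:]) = 56.69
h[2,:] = [-183, 204, -474]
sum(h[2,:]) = -453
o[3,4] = -10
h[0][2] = 457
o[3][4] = -10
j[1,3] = -56.27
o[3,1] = 44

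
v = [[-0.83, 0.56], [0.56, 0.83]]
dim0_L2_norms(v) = [1.0, 1.0]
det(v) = -1.00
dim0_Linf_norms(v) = [0.83, 0.83]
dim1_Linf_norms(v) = [0.83, 0.83]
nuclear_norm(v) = 2.00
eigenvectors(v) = [[-0.96, -0.29],[0.29, -0.96]]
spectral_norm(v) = 1.00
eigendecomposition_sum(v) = [[-0.92,  0.28], [0.28,  -0.09]] + [[0.09, 0.28], [0.28, 0.92]]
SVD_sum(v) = [[0.0, 0.56], [0.0, 0.83]] + [[-0.83, 0.0], [0.56, 0.00]]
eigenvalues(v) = [-1.0, 1.0]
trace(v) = 0.00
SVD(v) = [[0.56, -0.83], [0.83, 0.56]] @ diag([1.0012492197250393, 1.001249219725039]) @ [[0.0, 1.0],[1.00, 0.00]]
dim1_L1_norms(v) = [1.39, 1.39]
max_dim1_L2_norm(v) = 1.0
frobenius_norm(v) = 1.42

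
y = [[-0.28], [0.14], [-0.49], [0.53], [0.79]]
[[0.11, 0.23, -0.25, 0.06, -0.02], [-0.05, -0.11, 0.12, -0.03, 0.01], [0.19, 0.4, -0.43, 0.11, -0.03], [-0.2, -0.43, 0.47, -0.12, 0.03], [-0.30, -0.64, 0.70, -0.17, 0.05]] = y @ [[-0.38, -0.81, 0.88, -0.22, 0.06]]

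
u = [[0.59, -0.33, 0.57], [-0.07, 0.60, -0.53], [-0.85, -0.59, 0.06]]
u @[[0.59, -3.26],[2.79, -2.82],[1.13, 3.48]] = [[0.07,  0.99], [1.03,  -3.31], [-2.08,  4.64]]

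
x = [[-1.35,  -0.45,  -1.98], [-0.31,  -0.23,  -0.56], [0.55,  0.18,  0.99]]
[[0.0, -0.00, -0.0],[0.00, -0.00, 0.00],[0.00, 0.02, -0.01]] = x@ [[0.00, -0.1, 0.05], [0.00, -0.05, 0.03], [-0.00, 0.08, -0.04]]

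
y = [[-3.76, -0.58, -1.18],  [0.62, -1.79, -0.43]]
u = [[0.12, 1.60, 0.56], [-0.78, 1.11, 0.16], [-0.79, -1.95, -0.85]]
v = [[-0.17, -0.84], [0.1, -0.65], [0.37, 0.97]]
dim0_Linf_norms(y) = [3.76, 1.79, 1.18]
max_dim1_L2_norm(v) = 1.04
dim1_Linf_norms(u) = [1.6, 1.11, 1.95]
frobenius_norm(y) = 4.43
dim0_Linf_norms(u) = [0.79, 1.95, 0.85]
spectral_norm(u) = 2.95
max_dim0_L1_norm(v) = 2.46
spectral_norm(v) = 1.47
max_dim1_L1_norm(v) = 1.34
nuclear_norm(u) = 4.04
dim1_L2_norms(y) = [3.98, 1.94]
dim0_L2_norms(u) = [1.12, 2.76, 1.03]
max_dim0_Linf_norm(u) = 1.95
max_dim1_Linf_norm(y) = 3.76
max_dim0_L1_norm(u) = 4.66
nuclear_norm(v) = 1.75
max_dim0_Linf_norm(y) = 3.76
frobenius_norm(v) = 1.50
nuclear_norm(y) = 5.92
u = v @ y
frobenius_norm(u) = 3.15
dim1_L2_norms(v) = [0.86, 0.66, 1.04]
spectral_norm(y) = 3.99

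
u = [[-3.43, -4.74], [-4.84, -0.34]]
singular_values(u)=[6.92, 3.15]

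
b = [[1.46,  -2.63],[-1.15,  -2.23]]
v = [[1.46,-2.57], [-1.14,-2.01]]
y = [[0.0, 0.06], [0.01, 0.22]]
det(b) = -6.28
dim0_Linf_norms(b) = [1.46, 2.63]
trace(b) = -0.77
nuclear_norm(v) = 5.08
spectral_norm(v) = 3.31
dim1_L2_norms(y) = [0.06, 0.22]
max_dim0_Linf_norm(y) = 0.22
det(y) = -0.00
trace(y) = 0.22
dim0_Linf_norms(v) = [1.46, 2.57]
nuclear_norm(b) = 5.28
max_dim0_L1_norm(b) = 4.86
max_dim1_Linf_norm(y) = 0.22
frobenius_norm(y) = 0.23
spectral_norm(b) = 3.48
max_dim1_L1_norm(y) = 0.23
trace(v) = -0.55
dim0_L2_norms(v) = [1.85, 3.26]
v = y + b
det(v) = -5.86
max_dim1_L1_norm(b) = 4.09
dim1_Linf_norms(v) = [2.57, 2.01]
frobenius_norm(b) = 3.92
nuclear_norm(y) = 0.23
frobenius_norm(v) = 3.75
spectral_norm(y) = 0.23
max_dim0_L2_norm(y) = 0.23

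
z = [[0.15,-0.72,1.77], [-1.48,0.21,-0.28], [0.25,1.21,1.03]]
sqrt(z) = [[0.69+0.56j, (-0.35+0.52j), (0.75-0.35j)], [-0.65+0.47j, 0.73+0.43j, (-0.08-0.29j)], [(0.14-0.29j), (0.52-0.27j), 1.09+0.18j]]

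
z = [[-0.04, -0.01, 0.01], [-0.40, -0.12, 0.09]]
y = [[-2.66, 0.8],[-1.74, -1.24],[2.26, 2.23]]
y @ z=[[-0.21,-0.07,0.05],[0.57,0.17,-0.13],[-0.98,-0.29,0.22]]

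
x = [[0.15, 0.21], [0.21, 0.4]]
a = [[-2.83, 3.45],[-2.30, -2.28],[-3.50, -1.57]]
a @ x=[[0.30, 0.79], [-0.82, -1.39], [-0.85, -1.36]]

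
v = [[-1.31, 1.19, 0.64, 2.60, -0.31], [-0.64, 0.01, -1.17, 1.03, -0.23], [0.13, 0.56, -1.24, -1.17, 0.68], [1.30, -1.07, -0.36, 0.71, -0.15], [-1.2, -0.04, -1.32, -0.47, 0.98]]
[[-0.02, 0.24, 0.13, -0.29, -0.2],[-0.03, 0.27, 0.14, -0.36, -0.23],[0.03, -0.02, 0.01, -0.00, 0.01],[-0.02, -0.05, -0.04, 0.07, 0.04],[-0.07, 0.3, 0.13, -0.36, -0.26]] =v@[[0.03, -0.16, -0.07, 0.19, 0.13], [0.05, -0.07, -0.01, 0.07, 0.06], [-0.0, -0.09, -0.05, 0.13, 0.08], [-0.02, 0.07, 0.03, -0.08, -0.06], [-0.04, 0.02, -0.01, 0.0, -0.02]]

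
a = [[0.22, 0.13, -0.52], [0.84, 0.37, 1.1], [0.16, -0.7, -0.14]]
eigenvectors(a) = [[(0.7+0j), (0.34+0.01j), (0.34-0.01j)], [0.59+0.00j, -0.72+0.00j, -0.72-0.00j], [-0.40+0.00j, 0.04-0.60j, 0.04+0.60j]]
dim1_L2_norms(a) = [0.58, 1.43, 0.73]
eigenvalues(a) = [(0.63+0j), (-0.09+0.92j), (-0.09-0.92j)]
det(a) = 0.53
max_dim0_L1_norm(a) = 1.76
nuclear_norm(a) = 2.69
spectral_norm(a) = 1.47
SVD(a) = [[0.18, 0.18, 0.97],[-0.97, -0.13, 0.21],[0.17, -0.97, 0.15]] @ diag([1.4710976956469746, 0.7025778295259865, 0.5154182411602409]) @ [[-0.51, -0.31, -0.8],[-0.32, 0.93, -0.15],[0.80, 0.18, -0.57]]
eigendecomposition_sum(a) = [[(0.45+0j), 0.21+0.00j, 0.00+0.00j],[0.38+0.00j, 0.18+0.00j, 0j],[(-0.25+0j), (-0.12-0j), (-0-0j)]] + [[(-0.11+0.12j), (-0.04-0.16j), -0.26-0.03j], [0.23-0.26j, (0.09+0.34j), (0.55+0.05j)], [0.21+0.21j, -0.29+0.06j, -0.07+0.46j]] + [[-0.11-0.12j, (-0.04+0.16j), (-0.26+0.03j)], [(0.23+0.26j), (0.09-0.34j), (0.55-0.05j)], [0.21-0.21j, (-0.29-0.06j), -0.07-0.46j]]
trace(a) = 0.45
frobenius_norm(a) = 1.71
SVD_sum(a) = [[-0.14, -0.08, -0.21], [0.72, 0.44, 1.15], [-0.13, -0.08, -0.2]] + [[-0.04, 0.12, -0.02],[0.03, -0.09, 0.01],[0.22, -0.64, 0.10]] + [[0.40, 0.09, -0.29], [0.09, 0.02, -0.06], [0.06, 0.01, -0.05]]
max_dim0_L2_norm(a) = 1.22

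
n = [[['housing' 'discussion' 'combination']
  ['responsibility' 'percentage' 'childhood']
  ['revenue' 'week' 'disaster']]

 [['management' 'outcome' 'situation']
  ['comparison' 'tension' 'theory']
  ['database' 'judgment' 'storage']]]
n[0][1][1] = 'percentage'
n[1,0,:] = ['management', 'outcome', 'situation']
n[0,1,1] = 'percentage'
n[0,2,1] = 'week'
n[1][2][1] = 'judgment'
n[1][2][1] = 'judgment'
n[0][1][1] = 'percentage'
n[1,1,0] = 'comparison'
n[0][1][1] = 'percentage'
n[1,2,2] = 'storage'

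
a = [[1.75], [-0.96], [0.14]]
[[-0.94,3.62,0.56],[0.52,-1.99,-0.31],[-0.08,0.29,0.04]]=a @ [[-0.54, 2.07, 0.32]]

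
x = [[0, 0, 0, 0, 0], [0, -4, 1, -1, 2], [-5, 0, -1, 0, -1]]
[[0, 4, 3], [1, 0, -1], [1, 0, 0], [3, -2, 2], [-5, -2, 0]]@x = [[-15, -16, 1, -4, 5], [5, 0, 1, 0, 1], [0, 0, 0, 0, 0], [-10, 8, -4, 2, -6], [0, 8, -2, 2, -4]]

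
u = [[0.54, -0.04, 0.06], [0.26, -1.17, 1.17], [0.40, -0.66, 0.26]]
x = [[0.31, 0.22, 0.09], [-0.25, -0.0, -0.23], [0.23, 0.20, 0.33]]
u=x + [[0.23, -0.26, -0.03],  [0.51, -1.17, 1.40],  [0.17, -0.86, -0.07]]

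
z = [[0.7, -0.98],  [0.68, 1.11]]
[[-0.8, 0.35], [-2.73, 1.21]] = z@[[-2.47, 1.09], [-0.95, 0.42]]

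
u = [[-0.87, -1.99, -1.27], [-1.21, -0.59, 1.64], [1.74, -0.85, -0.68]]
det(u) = -8.21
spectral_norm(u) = 2.73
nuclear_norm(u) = 6.42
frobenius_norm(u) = 3.88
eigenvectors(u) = [[0.65+0.00j, (0.26+0.48j), (0.26-0.48j)], [0.70+0.00j, -0.12-0.48j, -0.12+0.48j], [(-0.3+0j), 0.68+0.00j, (0.68-0j)]]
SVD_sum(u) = [[0.70, -0.65, -1.05], [-0.76, 0.7, 1.14], [0.86, -0.8, -1.3]] + [[-1.46,  -1.46,  -0.07],[-0.86,  -0.86,  -0.04],[0.43,  0.43,  0.02]] + [[-0.11, 0.12, -0.14], [0.41, -0.44, 0.54], [0.45, -0.48, 0.59]]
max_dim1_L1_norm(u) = 4.13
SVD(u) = [[0.52, 0.84, -0.18], [-0.56, 0.49, 0.66], [0.64, -0.25, 0.73]] @ diag([2.7303554585503367, 2.471422497401988, 1.217140053280517]) @ [[0.49, -0.46, -0.74], [-0.71, -0.71, -0.04], [0.51, -0.54, 0.67]]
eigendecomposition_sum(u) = [[-1.12+0.00j, (-1.11+0j), 0.23-0.00j],[-1.21+0.00j, -1.20+0.00j, (0.25-0j)],[(0.53-0j), (0.52-0j), -0.11+0.00j]] + [[0.12+0.49j, (-0.44-0.39j), (-0.75+0.14j)], [-0.00-0.46j, (0.3+0.44j), (0.7+0.04j)], [(0.61+0.15j), (-0.69+0.25j), -0.29+0.90j]] + [[(0.12-0.49j),  (-0.44+0.39j),  (-0.75-0.14j)],[(-0+0.46j),  (0.3-0.44j),  (0.7-0.04j)],[0.61-0.15j,  -0.69-0.25j,  -0.29-0.90j]]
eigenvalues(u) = [(-2.42+0j), (0.14+1.84j), (0.14-1.84j)]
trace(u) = -2.14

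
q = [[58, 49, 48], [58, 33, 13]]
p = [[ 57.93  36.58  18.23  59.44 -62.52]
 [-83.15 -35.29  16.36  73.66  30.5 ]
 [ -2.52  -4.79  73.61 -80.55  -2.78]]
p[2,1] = -4.79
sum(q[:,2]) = 61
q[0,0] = 58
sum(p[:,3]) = 52.55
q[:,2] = [48, 13]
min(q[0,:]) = 48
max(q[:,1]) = 49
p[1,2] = 16.36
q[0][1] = 49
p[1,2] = 16.36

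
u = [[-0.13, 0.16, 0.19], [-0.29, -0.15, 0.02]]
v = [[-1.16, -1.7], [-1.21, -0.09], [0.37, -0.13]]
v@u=[[0.64,0.07,-0.25], [0.18,-0.18,-0.23], [-0.01,0.08,0.07]]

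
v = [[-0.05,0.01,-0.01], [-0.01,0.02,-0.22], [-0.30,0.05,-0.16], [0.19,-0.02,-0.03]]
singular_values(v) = [0.4, 0.22, 0.0]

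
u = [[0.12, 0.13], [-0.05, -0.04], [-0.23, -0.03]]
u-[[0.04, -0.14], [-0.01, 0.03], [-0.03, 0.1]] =[[0.08, 0.27], [-0.04, -0.07], [-0.20, -0.13]]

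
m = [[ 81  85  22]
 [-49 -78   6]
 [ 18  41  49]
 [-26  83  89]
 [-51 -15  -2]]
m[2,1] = 41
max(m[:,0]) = 81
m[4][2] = -2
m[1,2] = 6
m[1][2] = 6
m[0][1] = 85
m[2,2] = 49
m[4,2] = -2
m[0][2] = 22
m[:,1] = [85, -78, 41, 83, -15]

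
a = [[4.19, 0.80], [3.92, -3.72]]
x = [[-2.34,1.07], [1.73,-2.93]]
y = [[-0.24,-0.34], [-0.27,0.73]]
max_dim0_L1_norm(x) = 4.07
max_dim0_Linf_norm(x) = 2.93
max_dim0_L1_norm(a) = 8.11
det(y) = -0.27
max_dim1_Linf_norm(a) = 4.19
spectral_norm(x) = 4.09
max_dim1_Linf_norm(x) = 2.93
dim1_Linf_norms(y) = [0.34, 0.73]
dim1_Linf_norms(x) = [2.34, 2.93]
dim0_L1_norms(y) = [0.51, 1.07]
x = y @ a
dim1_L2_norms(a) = [4.27, 5.4]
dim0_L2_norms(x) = [2.91, 3.12]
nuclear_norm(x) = 5.31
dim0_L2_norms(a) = [5.74, 3.81]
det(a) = -18.72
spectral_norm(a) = 6.18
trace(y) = 0.49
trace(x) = -5.27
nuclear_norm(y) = 1.15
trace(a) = 0.47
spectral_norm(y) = 0.82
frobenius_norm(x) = 4.27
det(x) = 5.01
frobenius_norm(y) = 0.88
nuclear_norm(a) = 9.21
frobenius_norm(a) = 6.88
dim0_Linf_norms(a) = [4.19, 3.72]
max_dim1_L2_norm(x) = 3.4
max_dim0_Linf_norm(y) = 0.73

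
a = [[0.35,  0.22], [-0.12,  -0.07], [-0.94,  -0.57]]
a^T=[[0.35, -0.12, -0.94], [0.22, -0.07, -0.57]]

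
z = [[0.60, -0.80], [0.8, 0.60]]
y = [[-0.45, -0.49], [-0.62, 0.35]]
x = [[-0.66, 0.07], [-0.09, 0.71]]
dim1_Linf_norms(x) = [0.66, 0.71]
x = y @ z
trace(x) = 0.05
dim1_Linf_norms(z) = [0.8, 0.8]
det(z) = 1.00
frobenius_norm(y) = 0.97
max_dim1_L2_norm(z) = 1.0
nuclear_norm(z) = 2.00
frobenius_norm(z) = 1.41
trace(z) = 1.20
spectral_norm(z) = 1.00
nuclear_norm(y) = 1.37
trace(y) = -0.10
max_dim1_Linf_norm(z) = 0.8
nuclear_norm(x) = 1.37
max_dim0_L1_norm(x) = 0.78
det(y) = -0.46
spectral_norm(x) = 0.77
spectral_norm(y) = 0.77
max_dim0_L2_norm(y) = 0.77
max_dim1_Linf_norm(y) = 0.62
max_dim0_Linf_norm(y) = 0.62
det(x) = -0.46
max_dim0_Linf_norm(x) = 0.71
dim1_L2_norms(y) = [0.67, 0.71]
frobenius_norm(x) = 0.98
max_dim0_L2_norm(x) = 0.71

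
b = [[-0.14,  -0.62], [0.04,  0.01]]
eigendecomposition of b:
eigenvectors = [[(-0.97+0j), -0.97-0.00j], [(0.12+0.22j), 0.12-0.22j]]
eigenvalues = [(-0.06+0.14j), (-0.06-0.14j)]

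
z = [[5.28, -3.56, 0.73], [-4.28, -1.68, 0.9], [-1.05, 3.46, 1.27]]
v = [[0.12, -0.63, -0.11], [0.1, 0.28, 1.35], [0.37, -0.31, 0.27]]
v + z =[[5.40, -4.19, 0.62], [-4.18, -1.40, 2.25], [-0.68, 3.15, 1.54]]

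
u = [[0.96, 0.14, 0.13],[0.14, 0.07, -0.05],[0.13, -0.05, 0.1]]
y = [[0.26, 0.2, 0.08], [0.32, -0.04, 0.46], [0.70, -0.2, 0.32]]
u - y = [[0.7, -0.06, 0.05], [-0.18, 0.11, -0.51], [-0.57, 0.15, -0.22]]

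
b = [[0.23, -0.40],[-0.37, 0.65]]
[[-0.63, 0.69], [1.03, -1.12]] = b@[[0.85, -0.23],[2.07, -1.85]]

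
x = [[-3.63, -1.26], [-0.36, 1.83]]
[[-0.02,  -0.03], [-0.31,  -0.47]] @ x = [[0.08, -0.03], [1.29, -0.47]]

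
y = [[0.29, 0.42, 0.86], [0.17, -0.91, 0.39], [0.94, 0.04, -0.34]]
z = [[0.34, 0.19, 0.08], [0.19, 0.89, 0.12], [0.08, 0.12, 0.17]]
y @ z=[[0.25, 0.53, 0.22], [-0.08, -0.73, -0.03], [0.3, 0.17, 0.02]]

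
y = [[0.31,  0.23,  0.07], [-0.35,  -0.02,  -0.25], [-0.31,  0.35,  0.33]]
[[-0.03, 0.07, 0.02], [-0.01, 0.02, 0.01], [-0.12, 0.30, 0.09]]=y@[[0.08, -0.21, -0.06], [-0.21, 0.53, 0.16], [-0.06, 0.16, 0.05]]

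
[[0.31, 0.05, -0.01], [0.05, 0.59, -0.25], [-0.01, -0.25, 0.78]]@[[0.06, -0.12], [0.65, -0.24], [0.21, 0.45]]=[[0.05, -0.05],[0.33, -0.26],[0.00, 0.41]]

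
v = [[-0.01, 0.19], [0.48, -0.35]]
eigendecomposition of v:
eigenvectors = [[0.73, -0.35], [0.68, 0.94]]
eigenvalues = [0.17, -0.53]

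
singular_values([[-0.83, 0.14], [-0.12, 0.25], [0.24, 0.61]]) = [0.87, 0.67]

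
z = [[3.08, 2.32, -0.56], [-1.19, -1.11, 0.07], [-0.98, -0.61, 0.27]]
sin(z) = [[0.86, 0.8, -0.05], [-0.44, -0.59, -0.1], [-0.21, -0.08, 0.09]]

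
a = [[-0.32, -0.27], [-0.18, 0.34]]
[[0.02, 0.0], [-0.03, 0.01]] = a@[[-0.0, -0.02], [-0.08, 0.01]]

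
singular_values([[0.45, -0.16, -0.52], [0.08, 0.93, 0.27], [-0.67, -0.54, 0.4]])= [1.18, 0.98, 0.03]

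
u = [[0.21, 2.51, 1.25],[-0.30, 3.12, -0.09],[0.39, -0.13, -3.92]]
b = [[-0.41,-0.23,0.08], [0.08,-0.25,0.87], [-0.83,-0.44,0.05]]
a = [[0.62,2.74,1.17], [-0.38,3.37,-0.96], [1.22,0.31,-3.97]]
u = a + b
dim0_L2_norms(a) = [1.42, 4.35, 4.25]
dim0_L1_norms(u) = [0.9, 5.76, 5.26]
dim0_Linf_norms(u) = [0.39, 3.12, 3.92]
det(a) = -20.40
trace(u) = -0.59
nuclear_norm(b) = 1.96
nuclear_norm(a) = 9.78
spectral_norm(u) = 4.47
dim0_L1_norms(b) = [1.32, 0.92, 1.0]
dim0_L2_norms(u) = [0.53, 4.01, 4.12]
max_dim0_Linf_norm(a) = 3.97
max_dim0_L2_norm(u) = 4.12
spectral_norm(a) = 4.51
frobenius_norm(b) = 1.39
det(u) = -7.08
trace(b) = -0.61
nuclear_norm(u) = 8.53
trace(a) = 0.02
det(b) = -0.00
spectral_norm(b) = 1.07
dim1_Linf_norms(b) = [0.41, 0.87, 0.83]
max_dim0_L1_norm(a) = 6.42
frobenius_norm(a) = 6.25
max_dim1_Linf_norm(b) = 0.87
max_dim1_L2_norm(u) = 3.94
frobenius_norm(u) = 5.77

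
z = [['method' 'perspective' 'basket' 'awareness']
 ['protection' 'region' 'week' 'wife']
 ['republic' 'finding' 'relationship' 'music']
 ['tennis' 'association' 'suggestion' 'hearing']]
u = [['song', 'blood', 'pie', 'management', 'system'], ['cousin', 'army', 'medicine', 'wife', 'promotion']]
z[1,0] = 'protection'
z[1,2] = 'week'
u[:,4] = ['system', 'promotion']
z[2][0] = 'republic'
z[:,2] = ['basket', 'week', 'relationship', 'suggestion']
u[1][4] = 'promotion'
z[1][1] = 'region'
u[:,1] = ['blood', 'army']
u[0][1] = 'blood'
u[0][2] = 'pie'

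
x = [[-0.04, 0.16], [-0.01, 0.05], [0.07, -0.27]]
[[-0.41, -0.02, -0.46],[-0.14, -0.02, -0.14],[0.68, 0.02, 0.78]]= x@[[-3.32, -5.00, 2.80], [-3.37, -1.36, -2.18]]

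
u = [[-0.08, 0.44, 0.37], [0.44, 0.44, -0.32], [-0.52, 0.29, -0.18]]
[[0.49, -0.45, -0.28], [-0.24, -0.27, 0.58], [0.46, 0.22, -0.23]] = u @[[-0.74, -0.52, 0.73], [0.56, -0.57, 0.08], [0.49, -0.65, -0.69]]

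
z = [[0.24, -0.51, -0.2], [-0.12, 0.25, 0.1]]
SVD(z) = [[-0.90, 0.44], [0.44, 0.9]] @ diag([0.6667792077240278, 0.0023426794313416246]) @ [[-0.4,0.85,0.34], [-0.65,-0.52,0.55]]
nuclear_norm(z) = 0.67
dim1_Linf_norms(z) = [0.51, 0.25]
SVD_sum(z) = [[0.24, -0.51, -0.2], [-0.12, 0.25, 0.1]] + [[-0.00,-0.0,0.0], [-0.0,-0.00,0.00]]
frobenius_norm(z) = 0.67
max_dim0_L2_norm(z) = 0.57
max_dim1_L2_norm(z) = 0.6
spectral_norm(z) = 0.67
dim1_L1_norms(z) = [0.95, 0.47]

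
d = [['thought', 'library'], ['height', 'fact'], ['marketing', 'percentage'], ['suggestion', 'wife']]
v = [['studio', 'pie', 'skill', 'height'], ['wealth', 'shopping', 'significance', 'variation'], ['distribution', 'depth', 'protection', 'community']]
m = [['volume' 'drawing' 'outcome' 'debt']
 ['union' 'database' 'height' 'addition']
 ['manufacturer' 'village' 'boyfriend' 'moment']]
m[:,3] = ['debt', 'addition', 'moment']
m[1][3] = 'addition'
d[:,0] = ['thought', 'height', 'marketing', 'suggestion']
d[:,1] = ['library', 'fact', 'percentage', 'wife']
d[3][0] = 'suggestion'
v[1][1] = 'shopping'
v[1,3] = 'variation'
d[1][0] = 'height'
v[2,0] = 'distribution'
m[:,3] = ['debt', 'addition', 'moment']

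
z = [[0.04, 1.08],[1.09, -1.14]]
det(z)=-1.223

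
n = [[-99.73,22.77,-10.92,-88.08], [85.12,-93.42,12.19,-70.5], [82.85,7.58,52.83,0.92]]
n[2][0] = 82.85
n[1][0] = 85.12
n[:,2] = [-10.92, 12.19, 52.83]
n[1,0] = 85.12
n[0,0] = -99.73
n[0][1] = 22.77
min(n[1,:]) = -93.42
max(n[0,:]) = 22.77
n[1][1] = -93.42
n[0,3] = -88.08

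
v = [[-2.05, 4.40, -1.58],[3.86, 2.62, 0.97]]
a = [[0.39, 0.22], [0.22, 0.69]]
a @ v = [[0.05, 2.29, -0.4], [2.21, 2.78, 0.32]]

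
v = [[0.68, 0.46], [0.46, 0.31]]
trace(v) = 0.99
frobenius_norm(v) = 0.99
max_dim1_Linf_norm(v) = 0.68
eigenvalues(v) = [0.99, -0.0]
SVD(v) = [[-0.83,-0.56], [-0.56,0.83]] @ diag([0.9908074222921639, 0.0008074222921638106]) @ [[-0.83, -0.56], [0.56, -0.83]]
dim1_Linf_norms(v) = [0.68, 0.46]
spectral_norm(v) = 0.99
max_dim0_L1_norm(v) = 1.14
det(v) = -0.00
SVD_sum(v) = [[0.68,0.46], [0.46,0.31]] + [[-0.0, 0.00], [0.00, -0.00]]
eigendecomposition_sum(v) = [[0.68, 0.46], [0.46, 0.31]] + [[-0.00, 0.0], [0.00, -0.0]]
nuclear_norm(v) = 0.99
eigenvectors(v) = [[0.83, -0.56], [0.56, 0.83]]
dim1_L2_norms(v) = [0.82, 0.55]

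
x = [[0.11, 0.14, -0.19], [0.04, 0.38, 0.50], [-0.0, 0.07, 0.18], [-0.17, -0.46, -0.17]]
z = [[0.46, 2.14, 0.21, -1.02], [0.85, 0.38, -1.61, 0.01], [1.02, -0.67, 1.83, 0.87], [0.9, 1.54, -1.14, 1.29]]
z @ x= [[0.31, 1.36, 1.19], [0.11, 0.15, -0.26], [-0.06, -0.38, -0.35], [-0.06, 0.04, 0.17]]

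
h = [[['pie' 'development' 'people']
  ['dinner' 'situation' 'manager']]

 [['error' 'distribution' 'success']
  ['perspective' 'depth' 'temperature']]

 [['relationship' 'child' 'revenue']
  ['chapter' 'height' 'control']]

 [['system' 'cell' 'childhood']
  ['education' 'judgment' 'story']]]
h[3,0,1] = 'cell'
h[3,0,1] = 'cell'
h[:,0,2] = ['people', 'success', 'revenue', 'childhood']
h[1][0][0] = 'error'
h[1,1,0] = 'perspective'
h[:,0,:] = [['pie', 'development', 'people'], ['error', 'distribution', 'success'], ['relationship', 'child', 'revenue'], ['system', 'cell', 'childhood']]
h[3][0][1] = 'cell'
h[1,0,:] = ['error', 'distribution', 'success']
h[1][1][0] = 'perspective'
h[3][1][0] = 'education'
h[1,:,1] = ['distribution', 'depth']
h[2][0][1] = 'child'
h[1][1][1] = 'depth'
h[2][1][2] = 'control'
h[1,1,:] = ['perspective', 'depth', 'temperature']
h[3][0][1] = 'cell'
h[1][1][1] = 'depth'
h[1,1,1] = 'depth'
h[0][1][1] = 'situation'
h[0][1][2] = 'manager'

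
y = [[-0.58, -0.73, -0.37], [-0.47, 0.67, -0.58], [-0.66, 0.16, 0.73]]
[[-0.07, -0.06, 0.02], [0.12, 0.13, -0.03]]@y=[[0.06,0.01,0.08], [-0.11,-0.01,-0.14]]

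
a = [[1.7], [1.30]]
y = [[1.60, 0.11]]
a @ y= [[2.72, 0.19], [2.08, 0.14]]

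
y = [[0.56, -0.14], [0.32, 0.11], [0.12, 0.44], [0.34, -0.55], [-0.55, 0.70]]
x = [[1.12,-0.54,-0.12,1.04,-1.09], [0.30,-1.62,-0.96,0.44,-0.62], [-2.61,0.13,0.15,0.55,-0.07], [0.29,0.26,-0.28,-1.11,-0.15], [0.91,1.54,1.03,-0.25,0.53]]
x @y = [[1.39, -1.6],[0.03, -1.32],[-1.18, 0.09],[-0.08, 0.37],[0.75, 1.0]]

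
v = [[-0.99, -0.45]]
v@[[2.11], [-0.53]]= [[-1.85]]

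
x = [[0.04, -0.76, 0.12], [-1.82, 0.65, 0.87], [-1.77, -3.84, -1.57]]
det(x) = 4.41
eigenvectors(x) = [[(0.48+0j), 0.04-0.16j, 0.04+0.16j], [-0.65+0.00j, (-0.14-0.31j), (-0.14+0.31j)], [(0.59+0j), (0.93+0j), 0.93-0.00j]]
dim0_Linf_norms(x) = [1.82, 3.84, 1.57]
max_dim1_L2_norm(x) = 4.51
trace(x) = -0.88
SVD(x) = [[0.13, 0.08, 0.99], [-0.04, -1.00, 0.09], [0.99, -0.05, -0.13]] @ diag([4.5524719345173725, 2.120115982164805, 0.4570640082100319]) @ [[-0.37, -0.86, -0.35], [0.90, -0.24, -0.36], [0.23, -0.45, 0.86]]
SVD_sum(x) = [[-0.22, -0.52, -0.21], [0.07, 0.17, 0.07], [-1.65, -3.89, -1.56]] + [[0.16,-0.04,-0.06], [-1.90,0.50,0.77], [-0.10,0.03,0.04]] + [[0.10, -0.2, 0.39], [0.01, -0.02, 0.03], [-0.01, 0.03, -0.05]]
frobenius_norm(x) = 5.04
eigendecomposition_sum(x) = [[0.78-0.00j, (-0.41+0j), -0.09+0.00j], [(-1.05+0j), (0.55+0j), 0.13-0.00j], [(0.95-0j), (-0.5+0j), -0.12+0.00j]] + [[(-0.37+0.17j), (-0.18+0.27j), (0.11+0.16j)], [(-0.39+0.73j), 0.05+0.66j, 0.37+0.12j], [(-1.36-1.79j), (-1.67-0.62j), -0.73+0.77j]] + [[-0.37-0.17j, (-0.18-0.27j), 0.11-0.16j],[-0.39-0.73j, 0.05-0.66j, (0.37-0.12j)],[-1.36+1.79j, -1.67+0.62j, -0.73-0.77j]]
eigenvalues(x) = [(1.21+0j), (-1.05+1.6j), (-1.05-1.6j)]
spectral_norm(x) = 4.55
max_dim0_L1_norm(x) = 5.25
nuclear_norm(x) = 7.13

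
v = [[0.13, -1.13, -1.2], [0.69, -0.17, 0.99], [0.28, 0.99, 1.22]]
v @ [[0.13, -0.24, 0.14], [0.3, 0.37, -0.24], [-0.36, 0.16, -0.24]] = [[0.11, -0.64, 0.58], [-0.32, -0.07, -0.10], [-0.11, 0.49, -0.49]]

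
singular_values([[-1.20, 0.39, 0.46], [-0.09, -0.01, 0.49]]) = [1.37, 0.43]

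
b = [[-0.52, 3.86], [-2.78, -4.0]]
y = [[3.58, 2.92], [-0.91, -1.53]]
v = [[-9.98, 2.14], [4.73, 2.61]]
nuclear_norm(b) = 8.03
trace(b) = -4.52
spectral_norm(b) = 5.84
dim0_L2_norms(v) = [11.04, 3.38]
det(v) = -36.17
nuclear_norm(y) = 5.49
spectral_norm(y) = 4.92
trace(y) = 2.05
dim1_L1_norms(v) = [12.12, 7.34]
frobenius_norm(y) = 4.95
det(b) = 12.81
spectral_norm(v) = 11.08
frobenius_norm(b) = 6.24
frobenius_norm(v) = 11.55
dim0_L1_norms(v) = [14.71, 4.75]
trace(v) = -7.37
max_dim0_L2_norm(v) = 11.04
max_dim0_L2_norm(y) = 3.69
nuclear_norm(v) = 14.34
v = y @ b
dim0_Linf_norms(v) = [9.98, 2.61]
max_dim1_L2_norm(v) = 10.21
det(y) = -2.82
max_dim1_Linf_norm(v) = 9.98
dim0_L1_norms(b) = [3.3, 7.86]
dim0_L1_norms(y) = [4.49, 4.45]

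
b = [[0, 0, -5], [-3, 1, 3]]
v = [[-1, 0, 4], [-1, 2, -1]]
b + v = [[-1, 0, -1], [-4, 3, 2]]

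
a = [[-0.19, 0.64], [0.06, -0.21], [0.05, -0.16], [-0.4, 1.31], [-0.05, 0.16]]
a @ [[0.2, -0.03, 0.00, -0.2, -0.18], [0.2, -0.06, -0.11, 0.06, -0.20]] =[[0.09, -0.03, -0.07, 0.08, -0.09], [-0.03, 0.01, 0.02, -0.02, 0.03], [-0.02, 0.01, 0.02, -0.02, 0.02], [0.18, -0.07, -0.14, 0.16, -0.19], [0.02, -0.01, -0.02, 0.02, -0.02]]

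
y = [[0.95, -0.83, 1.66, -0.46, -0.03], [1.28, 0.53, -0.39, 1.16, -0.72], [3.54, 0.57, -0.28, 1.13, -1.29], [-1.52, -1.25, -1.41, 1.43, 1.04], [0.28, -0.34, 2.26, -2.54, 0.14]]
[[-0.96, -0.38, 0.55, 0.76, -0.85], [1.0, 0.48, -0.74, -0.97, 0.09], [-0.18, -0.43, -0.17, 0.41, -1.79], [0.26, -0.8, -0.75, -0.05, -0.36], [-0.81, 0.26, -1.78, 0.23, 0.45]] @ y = [[-0.84, 0.25, -4.59, 3.87, 0.26], [0.44, 0.18, 3.25, -2.36, -0.42], [-2.45, -0.08, -4.71, 4.52, 0.71], [-3.46, -0.88, 0.21, -1.05, 1.43], [-6.96, -0.64, -0.25, -2.15, 2.44]]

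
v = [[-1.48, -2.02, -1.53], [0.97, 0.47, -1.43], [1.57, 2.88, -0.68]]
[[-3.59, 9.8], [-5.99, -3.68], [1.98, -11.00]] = v@[[-5.06, -3.38], [3.93, -2.07], [2.05, -0.40]]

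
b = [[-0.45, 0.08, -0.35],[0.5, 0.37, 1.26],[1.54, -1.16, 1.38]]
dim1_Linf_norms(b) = [0.45, 1.26, 1.54]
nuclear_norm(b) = 3.78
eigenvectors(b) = [[-0.79+0.00j, (-0.12+0.08j), (-0.12-0.08j)], [(-0.39+0j), (0.23-0.64j), (0.23+0.64j)], [(0.48+0j), 0.72+0.00j, (0.72-0j)]]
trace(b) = 1.30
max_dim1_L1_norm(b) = 4.08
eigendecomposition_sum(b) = [[-0.20+0.00j, (-0.02-0j), (-0.03+0j)], [(-0.1+0j), (-0.01-0j), -0.01+0.00j], [0.12-0.00j, (0.01+0j), (0.02-0j)]] + [[(-0.13+0.06j), 0.05-0.13j, -0.16-0.01j],[0.30-0.60j, (0.19+0.66j), 0.64-0.45j],[0.71+0.08j, (-0.59+0.43j), 0.68+0.47j]] + [[-0.13-0.06j, (0.05+0.13j), (-0.16+0.01j)], [(0.3+0.6j), (0.19-0.66j), 0.64+0.45j], [(0.71-0.08j), -0.59-0.43j, (0.68-0.47j)]]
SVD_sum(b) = [[-0.35, 0.19, -0.38], [0.68, -0.36, 0.73], [1.48, -0.80, 1.61]] + [[0.01,-0.04,-0.03], [-0.16,0.74,0.52], [0.08,-0.35,-0.24]] + [[-0.11, -0.07, 0.06], [-0.01, -0.01, 0.01], [-0.02, -0.01, 0.01]]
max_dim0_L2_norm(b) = 1.9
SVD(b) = [[-0.21, 0.05, 0.98], [0.41, -0.9, 0.14], [0.89, 0.42, 0.17]] @ diag([2.621363657135243, 1.0174037468182777, 0.14436825485774968]) @ [[0.64, -0.34, 0.69], [0.17, -0.81, -0.56], [-0.75, -0.48, 0.45]]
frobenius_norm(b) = 2.82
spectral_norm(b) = 2.62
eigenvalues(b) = [(-0.19+0j), (0.75+1.19j), (0.75-1.19j)]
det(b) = -0.39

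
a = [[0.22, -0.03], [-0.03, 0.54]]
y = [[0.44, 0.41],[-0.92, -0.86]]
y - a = [[0.22, 0.44], [-0.89, -1.4]]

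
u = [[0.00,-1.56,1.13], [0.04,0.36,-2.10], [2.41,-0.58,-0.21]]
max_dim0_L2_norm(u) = 2.41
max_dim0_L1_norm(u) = 3.44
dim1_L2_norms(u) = [1.93, 2.13, 2.49]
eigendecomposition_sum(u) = [[(-0.43+0.33j), -0.36-0.04j, (0.09-0.35j)], [(0.42+0.9j), (-0.21+0.63j), -0.60-0.29j], [(0.76+0.49j), (0.14+0.59j), (-0.6+0.06j)]] + [[(-0.43-0.33j), -0.36+0.04j, 0.09+0.35j],[0.42-0.90j, (-0.21-0.63j), -0.60+0.29j],[0.76-0.49j, 0.14-0.59j, -0.60-0.06j]] + [[0.86-0.00j, -0.83-0.00j, (0.96-0j)], [-0.81+0.00j, 0.78+0.00j, (-0.9+0j)], [0.89-0.00j, (-0.87-0j), (0.99-0j)]]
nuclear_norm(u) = 6.20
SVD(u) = [[-0.66, -0.04, 0.75], [0.72, 0.25, 0.65], [-0.22, 0.97, -0.14]] @ diag([2.670517320643961, 2.499538869163908, 1.0300207190534638]) @ [[-0.18, 0.53, -0.83], [0.94, -0.16, -0.31], [-0.30, -0.83, -0.47]]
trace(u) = 0.15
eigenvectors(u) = [[(-0.08-0.37j), (-0.08+0.37j), 0.58+0.00j], [(-0.69+0j), (-0.69-0j), -0.55+0.00j], [(-0.53+0.33j), (-0.53-0.33j), (0.6+0j)]]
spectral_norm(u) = 2.67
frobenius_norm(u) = 3.80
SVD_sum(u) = [[0.32, -0.93, 1.46], [-0.35, 1.02, -1.59], [0.11, -0.31, 0.48]] + [[-0.09,0.02,0.03], [0.59,-0.10,-0.2], [2.26,-0.39,-0.75]] + [[-0.23, -0.64, -0.36], [-0.2, -0.55, -0.31], [0.04, 0.12, 0.07]]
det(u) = 6.88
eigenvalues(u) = [(-1.24+1.03j), (-1.24-1.03j), (2.64+0j)]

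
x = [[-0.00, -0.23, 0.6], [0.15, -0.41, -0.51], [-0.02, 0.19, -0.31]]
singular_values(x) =[0.85, 0.52, 0.0]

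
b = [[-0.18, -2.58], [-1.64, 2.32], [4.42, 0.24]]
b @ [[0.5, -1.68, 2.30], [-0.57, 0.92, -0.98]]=[[1.38, -2.07, 2.11], [-2.14, 4.89, -6.05], [2.07, -7.20, 9.93]]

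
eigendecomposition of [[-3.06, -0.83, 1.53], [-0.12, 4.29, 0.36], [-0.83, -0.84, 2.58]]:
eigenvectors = [[0.99, -0.29, 0.19],[0.01, 0.17, -0.90],[0.15, -0.94, 0.38]]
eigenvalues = [-2.83, 2.48, 4.16]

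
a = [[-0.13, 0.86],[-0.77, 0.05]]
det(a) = 0.656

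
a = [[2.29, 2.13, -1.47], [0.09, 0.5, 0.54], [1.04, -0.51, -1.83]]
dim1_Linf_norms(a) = [2.29, 0.54, 1.83]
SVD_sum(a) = [[2.3, 1.59, -1.91],[-0.01, -0.00, 0.0],[1.02, 0.7, -0.84]] + [[0.01, 0.53, 0.45], [0.01, 0.56, 0.47], [-0.01, -1.19, -1.01]] + [[-0.02, 0.01, -0.01], [0.09, -0.05, 0.06], [0.04, -0.02, 0.02]]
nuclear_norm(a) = 5.69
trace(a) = 0.96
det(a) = 0.91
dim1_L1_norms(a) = [5.89, 1.13, 3.38]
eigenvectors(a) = [[(-0.96+0j), (-0.62-0.07j), -0.62+0.07j], [-0.12+0.00j, 0.37+0.06j, 0.37-0.06j], [-0.23+0.00j, -0.69+0.00j, -0.69-0.00j]]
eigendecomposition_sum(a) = [[(1.97-0j), 2.57-0.00j, -0.37+0.00j], [0.25-0.00j, (0.33-0j), (-0.05+0j)], [(0.48-0j), (0.62-0j), -0.09+0.00j]] + [[(0.16+0.81j), -0.22-2.47j, -0.55-2.02j], [(-0.08-0.49j), (0.08+1.5j), 0.29+1.24j], [(0.28+0.87j), (-0.56-2.7j), -0.87-2.16j]] + [[0.16-0.81j, -0.22+2.47j, (-0.55+2.02j)], [-0.08+0.49j, 0.08-1.50j, (0.29-1.24j)], [0.28-0.87j, (-0.56+2.7j), -0.87+2.16j]]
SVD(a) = [[-0.91, -0.37, -0.16], [0.0, -0.39, 0.92], [-0.40, 0.84, 0.36]] @ diag([3.7019110507202124, 1.860223220952094, 0.1327559444476732]) @ [[-0.68, -0.47, 0.56], [-0.01, -0.76, -0.65], [0.73, -0.44, 0.51]]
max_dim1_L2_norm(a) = 3.46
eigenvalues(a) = [(2.21+0j), (-0.62+0.15j), (-0.62-0.15j)]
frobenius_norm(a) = 4.15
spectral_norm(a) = 3.70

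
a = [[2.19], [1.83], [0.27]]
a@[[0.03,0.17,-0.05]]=[[0.07, 0.37, -0.11], [0.05, 0.31, -0.09], [0.01, 0.05, -0.01]]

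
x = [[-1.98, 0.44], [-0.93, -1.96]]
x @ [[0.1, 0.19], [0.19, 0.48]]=[[-0.11, -0.16], [-0.47, -1.12]]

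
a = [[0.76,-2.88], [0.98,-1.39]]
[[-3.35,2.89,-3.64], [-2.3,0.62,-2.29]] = a@[[-1.11, -1.27, -0.88], [0.87, -1.34, 1.03]]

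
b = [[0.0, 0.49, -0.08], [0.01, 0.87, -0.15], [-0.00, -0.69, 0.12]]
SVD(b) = [[-0.4, 0.53, 0.74], [-0.72, -0.69, 0.11], [0.57, -0.49, 0.66]] @ diag([1.231435052692953, 0.007136564169055094, 0.004096394874199315]) @ [[-0.01, -0.99, 0.17], [-0.97, 0.05, 0.26], [0.26, 0.16, 0.95]]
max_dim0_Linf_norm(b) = 0.87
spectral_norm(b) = 1.23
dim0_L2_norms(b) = [0.01, 1.21, 0.21]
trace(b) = 0.99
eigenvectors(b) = [[-0.4, 0.8, 0.44], [-0.72, -0.11, 0.15], [0.57, -0.60, 0.89]]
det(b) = -0.00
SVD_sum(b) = [[0.00, 0.49, -0.08], [0.01, 0.87, -0.15], [-0.00, -0.69, 0.12]] + [[-0.00, 0.00, 0.0], [0.0, -0.00, -0.0], [0.00, -0.00, -0.0]] + [[0.00, 0.00, 0.0], [0.0, 0.0, 0.00], [0.00, 0.00, 0.0]]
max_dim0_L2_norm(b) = 1.21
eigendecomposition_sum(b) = [[0.0, 0.48, -0.08], [0.01, 0.87, -0.15], [-0.01, -0.69, 0.12]] + [[-0.01, 0.01, 0.0], [0.0, -0.0, -0.0], [0.0, -0.00, -0.00]] + [[0.0, 0.0, 0.0], [0.00, 0.00, 0.0], [0.0, 0.0, 0.0]]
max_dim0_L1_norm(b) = 2.05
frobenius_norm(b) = 1.23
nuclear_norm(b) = 1.24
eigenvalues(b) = [0.99, -0.01, 0.0]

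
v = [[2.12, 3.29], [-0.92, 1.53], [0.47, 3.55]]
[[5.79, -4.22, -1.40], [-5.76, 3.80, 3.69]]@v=[[15.50, 7.62], [-13.97, -0.04]]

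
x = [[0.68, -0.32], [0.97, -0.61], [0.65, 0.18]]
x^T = [[0.68, 0.97, 0.65], [-0.32, -0.61, 0.18]]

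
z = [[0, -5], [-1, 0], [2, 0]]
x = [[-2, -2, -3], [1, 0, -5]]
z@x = [[-5, 0, 25], [2, 2, 3], [-4, -4, -6]]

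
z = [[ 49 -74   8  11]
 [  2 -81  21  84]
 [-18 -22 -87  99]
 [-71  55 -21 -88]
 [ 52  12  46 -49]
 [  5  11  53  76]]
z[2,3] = 99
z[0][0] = 49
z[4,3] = -49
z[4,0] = 52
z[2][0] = -18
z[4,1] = 12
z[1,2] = 21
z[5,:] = [5, 11, 53, 76]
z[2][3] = 99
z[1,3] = 84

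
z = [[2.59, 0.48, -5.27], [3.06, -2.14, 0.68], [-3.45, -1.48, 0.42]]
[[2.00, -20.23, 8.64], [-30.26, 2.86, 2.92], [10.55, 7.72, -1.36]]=z @ [[-5.63, -1.06, 0.62], [5.24, -1.85, -0.93], [-2.67, 3.15, -1.42]]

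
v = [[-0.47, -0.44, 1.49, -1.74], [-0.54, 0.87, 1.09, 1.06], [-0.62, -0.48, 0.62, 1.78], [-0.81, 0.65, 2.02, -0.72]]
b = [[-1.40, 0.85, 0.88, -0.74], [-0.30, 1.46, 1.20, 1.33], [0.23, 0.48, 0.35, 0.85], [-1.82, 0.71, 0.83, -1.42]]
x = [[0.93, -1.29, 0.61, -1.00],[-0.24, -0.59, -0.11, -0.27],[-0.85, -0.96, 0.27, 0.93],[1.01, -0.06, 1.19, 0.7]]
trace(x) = 1.31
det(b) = -0.00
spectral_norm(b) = 3.29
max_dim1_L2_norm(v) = 2.38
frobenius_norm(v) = 4.34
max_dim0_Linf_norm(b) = 1.82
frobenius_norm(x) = 3.15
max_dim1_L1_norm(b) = 4.78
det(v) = -0.50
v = b + x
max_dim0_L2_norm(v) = 2.81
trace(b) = -1.01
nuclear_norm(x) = 5.40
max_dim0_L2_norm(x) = 1.71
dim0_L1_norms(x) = [3.03, 2.9, 2.18, 2.9]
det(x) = 0.01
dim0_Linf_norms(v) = [0.81, 0.87, 2.02, 1.78]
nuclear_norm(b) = 5.80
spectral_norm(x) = 2.15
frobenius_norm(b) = 4.13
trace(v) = 0.30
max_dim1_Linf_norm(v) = 2.02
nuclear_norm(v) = 7.10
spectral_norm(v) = 3.22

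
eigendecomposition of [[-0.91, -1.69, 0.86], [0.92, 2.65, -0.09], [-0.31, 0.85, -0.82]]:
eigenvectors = [[(-0.39+0j),(0.77+0j),(0.77-0j)], [(0.87+0j),(-0.22-0.03j),(-0.22+0.03j)], [0.29+0.00j,(-0.18+0.56j),(-0.18-0.56j)]]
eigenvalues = [(2.2+0j), (-0.64+0.69j), (-0.64-0.69j)]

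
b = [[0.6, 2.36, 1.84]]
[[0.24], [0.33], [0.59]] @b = [[0.14, 0.57, 0.44], [0.2, 0.78, 0.61], [0.35, 1.39, 1.09]]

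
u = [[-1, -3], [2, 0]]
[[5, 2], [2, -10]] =u @ [[1, -5], [-2, 1]]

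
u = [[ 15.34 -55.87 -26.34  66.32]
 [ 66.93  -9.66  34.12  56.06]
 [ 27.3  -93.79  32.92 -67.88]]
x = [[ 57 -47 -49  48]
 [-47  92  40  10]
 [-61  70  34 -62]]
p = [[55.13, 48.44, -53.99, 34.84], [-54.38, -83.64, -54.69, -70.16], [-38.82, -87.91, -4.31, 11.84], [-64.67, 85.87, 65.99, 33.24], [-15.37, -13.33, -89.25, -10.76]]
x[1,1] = 92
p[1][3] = -70.16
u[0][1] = -55.87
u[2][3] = -67.88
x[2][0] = -61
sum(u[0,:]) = -0.5500000000000114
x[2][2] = 34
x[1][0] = -47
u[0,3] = 66.32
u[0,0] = 15.34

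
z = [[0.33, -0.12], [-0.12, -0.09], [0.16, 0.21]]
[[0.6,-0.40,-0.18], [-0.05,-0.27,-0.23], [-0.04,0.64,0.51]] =z@[[1.38,-0.08,0.25], [-1.23,3.09,2.22]]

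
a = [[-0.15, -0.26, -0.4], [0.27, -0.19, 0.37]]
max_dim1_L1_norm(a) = 0.83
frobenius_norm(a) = 0.70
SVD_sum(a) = [[-0.21,-0.04,-0.39], [0.21,0.04,0.38]] + [[0.06, -0.22, -0.01], [0.06, -0.23, -0.01]]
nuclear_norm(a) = 0.95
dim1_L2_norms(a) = [0.5, 0.5]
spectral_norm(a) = 0.62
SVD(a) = [[-0.71,  0.7], [0.70,  0.71]] @ diag([0.6221863474892082, 0.3299759824563575]) @ [[0.48, 0.08, 0.88], [0.26, -0.96, -0.05]]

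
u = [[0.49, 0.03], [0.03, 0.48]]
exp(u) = [[1.63, 0.05], [0.05, 1.62]]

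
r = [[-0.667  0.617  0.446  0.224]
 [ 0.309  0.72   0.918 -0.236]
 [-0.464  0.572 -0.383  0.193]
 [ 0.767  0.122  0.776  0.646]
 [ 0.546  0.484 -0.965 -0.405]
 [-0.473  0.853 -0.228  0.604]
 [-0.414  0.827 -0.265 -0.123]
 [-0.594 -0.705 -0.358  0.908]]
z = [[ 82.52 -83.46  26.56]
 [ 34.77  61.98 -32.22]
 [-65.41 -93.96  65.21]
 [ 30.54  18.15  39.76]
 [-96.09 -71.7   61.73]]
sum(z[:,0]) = -13.670000000000016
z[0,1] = -83.46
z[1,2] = -32.22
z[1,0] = 34.77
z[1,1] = 61.98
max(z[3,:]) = 39.76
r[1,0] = 0.309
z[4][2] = 61.73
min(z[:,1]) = -93.96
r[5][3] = 0.604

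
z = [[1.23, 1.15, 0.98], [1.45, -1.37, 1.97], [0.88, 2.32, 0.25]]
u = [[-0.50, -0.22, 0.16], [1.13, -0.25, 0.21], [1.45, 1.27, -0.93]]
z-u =[[1.73, 1.37, 0.82], [0.32, -1.12, 1.76], [-0.57, 1.05, 1.18]]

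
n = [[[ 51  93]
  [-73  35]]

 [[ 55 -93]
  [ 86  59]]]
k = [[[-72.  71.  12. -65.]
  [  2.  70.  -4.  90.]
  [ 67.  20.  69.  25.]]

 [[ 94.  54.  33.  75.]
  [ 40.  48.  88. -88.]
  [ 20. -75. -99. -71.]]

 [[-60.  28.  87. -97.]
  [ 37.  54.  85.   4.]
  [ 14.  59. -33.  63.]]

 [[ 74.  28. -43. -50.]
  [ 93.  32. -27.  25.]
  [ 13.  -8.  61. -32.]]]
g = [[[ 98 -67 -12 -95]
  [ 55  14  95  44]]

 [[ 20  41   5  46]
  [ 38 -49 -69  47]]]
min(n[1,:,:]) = -93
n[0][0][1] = 93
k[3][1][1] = 32.0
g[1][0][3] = 46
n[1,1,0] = 86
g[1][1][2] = -69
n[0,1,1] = 35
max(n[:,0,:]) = 93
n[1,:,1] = [-93, 59]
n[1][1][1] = 59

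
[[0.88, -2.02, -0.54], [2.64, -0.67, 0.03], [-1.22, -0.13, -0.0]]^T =[[0.88,2.64,-1.22], [-2.02,-0.67,-0.13], [-0.54,0.03,-0.0]]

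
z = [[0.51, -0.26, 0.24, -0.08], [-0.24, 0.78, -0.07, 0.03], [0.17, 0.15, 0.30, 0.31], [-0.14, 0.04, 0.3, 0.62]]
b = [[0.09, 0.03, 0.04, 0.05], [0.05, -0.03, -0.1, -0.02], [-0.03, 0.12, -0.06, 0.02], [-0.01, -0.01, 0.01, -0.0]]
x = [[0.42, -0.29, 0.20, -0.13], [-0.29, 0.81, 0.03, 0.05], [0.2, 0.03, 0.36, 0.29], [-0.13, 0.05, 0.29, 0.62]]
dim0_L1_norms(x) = [1.04, 1.18, 0.88, 1.09]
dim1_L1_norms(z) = [1.09, 1.12, 0.93, 1.1]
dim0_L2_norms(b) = [0.11, 0.13, 0.12, 0.06]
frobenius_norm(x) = 1.34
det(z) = -0.00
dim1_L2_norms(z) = [0.63, 0.82, 0.49, 0.7]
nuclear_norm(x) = 2.22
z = b + x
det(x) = -0.00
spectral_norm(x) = 1.00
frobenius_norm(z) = 1.34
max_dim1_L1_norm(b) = 0.23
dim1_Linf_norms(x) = [0.42, 0.81, 0.36, 0.62]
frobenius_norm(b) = 0.22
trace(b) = 0.00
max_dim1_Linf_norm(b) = 0.12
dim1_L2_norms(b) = [0.11, 0.12, 0.14, 0.02]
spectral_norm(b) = 0.14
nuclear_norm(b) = 0.38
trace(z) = 2.21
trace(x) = 2.21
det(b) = 0.00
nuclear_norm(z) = 2.24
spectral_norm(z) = 0.96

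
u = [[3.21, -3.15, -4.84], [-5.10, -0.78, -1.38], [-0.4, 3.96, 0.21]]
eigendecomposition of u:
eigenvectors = [[-0.82+0.00j,0.27-0.30j,(0.27+0.3j)], [(0.48+0j),(0.67+0j),0.67-0.00j], [0.33+0.00j,-0.34-0.52j,(-0.34+0.52j)]]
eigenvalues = [(6.99+0j), (-2.18+3.34j), (-2.18-3.34j)]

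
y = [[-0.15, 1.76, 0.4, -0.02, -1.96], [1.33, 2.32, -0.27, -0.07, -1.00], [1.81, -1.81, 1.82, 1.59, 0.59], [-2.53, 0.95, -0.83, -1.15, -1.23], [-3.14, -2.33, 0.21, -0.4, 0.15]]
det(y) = 0.000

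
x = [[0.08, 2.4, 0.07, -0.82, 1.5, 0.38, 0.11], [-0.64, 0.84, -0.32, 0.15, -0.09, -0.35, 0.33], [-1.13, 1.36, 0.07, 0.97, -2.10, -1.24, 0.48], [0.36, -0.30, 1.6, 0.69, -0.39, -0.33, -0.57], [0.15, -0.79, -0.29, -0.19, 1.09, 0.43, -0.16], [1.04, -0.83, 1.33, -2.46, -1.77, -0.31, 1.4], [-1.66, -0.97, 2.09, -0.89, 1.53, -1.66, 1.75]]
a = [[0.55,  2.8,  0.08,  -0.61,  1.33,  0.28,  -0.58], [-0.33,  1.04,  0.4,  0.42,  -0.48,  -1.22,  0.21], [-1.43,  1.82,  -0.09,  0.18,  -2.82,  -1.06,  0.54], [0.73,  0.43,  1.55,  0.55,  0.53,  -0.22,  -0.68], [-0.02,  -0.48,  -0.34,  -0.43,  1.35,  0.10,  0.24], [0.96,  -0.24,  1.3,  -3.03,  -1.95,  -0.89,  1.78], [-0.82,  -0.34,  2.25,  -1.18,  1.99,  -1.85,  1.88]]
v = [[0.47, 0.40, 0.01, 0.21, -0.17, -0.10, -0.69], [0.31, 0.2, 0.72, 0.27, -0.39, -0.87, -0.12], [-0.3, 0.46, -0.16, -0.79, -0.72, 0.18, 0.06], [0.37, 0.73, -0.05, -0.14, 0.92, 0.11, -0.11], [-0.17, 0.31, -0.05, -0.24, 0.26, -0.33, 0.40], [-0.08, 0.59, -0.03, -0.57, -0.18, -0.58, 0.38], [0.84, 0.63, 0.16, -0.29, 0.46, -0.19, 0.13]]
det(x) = -0.00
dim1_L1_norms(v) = [2.05, 2.88, 2.67, 2.43, 1.76, 2.41, 2.7]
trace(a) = 4.39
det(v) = -0.01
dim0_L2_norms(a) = [2.14, 3.58, 3.07, 3.41, 4.45, 2.64, 2.81]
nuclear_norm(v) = 6.51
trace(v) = 0.18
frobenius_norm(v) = 2.98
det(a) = -19.32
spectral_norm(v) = 1.80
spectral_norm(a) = 5.18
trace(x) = 4.21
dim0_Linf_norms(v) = [0.84, 0.73, 0.72, 0.79, 0.92, 0.87, 0.69]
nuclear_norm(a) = 18.80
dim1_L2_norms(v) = [0.97, 1.28, 1.23, 1.25, 0.72, 1.09, 1.22]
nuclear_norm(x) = 16.46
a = x + v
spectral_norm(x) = 4.56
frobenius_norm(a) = 8.55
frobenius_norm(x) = 7.64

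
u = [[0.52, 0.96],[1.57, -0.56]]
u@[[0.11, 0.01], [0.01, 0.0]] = [[0.07, 0.01], [0.17, 0.02]]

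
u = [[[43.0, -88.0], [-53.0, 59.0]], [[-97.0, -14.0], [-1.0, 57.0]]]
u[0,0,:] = [43.0, -88.0]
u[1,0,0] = -97.0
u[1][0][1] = -14.0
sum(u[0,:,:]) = -39.0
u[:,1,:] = [[-53.0, 59.0], [-1.0, 57.0]]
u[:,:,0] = [[43.0, -53.0], [-97.0, -1.0]]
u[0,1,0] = -53.0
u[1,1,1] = 57.0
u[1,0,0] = -97.0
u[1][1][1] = 57.0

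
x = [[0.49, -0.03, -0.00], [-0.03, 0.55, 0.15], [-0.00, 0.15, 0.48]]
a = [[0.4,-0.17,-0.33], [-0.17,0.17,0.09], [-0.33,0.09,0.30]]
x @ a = [[0.20, -0.09, -0.16], [-0.16, 0.11, 0.10], [-0.18, 0.07, 0.16]]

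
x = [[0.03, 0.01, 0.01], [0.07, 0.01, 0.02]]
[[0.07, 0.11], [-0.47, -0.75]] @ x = [[0.01, 0.00, 0.0], [-0.07, -0.01, -0.02]]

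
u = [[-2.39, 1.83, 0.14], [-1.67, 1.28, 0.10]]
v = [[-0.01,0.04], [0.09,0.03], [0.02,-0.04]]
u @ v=[[0.19, -0.05],  [0.13, -0.03]]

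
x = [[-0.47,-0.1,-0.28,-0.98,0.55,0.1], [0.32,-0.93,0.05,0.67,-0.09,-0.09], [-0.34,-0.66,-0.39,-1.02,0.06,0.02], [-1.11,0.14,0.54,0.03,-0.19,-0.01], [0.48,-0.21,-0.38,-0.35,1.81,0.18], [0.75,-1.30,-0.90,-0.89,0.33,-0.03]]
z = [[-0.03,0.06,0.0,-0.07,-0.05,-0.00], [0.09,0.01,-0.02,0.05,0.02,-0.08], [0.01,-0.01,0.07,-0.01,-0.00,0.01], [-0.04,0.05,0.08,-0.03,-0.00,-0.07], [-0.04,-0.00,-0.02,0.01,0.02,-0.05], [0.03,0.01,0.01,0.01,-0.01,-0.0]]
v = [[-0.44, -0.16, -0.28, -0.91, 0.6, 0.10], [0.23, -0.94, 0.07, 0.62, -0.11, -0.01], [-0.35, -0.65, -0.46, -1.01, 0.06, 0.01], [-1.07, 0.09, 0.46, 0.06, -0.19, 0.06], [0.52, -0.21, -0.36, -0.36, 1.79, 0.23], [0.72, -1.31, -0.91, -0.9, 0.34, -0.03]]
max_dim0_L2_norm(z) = 0.12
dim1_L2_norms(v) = [1.22, 1.16, 1.33, 1.19, 1.96, 2.0]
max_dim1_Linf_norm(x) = 1.81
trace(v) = -0.02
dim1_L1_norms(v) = [2.49, 1.98, 2.54, 1.93, 3.47, 4.21]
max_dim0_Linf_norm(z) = 0.09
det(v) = -0.00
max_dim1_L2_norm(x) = 1.99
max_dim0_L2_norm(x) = 1.93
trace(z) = 0.04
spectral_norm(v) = 2.77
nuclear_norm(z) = 0.48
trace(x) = 0.02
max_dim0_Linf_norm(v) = 1.79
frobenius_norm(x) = 3.76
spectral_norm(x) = 2.77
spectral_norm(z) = 0.16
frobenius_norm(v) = 3.72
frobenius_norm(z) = 0.24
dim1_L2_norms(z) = [0.11, 0.13, 0.07, 0.13, 0.07, 0.04]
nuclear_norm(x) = 7.10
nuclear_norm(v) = 6.97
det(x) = -0.00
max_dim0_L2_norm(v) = 1.93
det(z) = 0.00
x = z + v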